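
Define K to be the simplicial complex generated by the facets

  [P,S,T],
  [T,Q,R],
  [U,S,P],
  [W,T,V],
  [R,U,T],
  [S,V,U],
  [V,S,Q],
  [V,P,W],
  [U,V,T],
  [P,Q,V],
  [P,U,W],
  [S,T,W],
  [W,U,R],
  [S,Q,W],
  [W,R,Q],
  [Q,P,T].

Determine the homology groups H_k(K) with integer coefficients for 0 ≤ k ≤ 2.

Take the total order P < Q < R < S < T < U < V < W on the vertex set. Then K (dimension 2) consists of the simplices:

  0-simplices (8): P, Q, R, S, T, U, V, W
  1-simplices (24): PQ, PS, PT, PU, PV, PW, QR, QS, QT, QV, QW, RT, RU, RW, ST, SU, SV, SW, TU, TV, TW, UV, UW, VW
  2-simplices (16): PQT, PQV, PST, PSU, PUW, PVW, QRT, QRW, QSV, QSW, RTU, RUW, STW, SUV, TUV, TVW

Hence C_0 ≅ Z^8, C_1 ≅ Z^24, C_2 ≅ Z^16.

Boundary ∂_1: C_1 → C_0 maps an edge to its endpoints' difference, ∂[p,q] = q − p.
The resulting 8×24 matrix has rank 7, and its Smith normal form has invariant factors (1,1,1,1,1,1,1).

The boundary map ∂_2: C_2 → C_1 maps a triangle to the signed sum of its edges. For instance
  ∂RTU = TU − RU + RT,
  ∂PSU = SU − PU + PS.
This gives a 24×16 integer matrix of rank 15; reducing to Smith normal form yields diagonal entries (1,1,1,1,1,1,1,1,1,1,1,1,1,1,1).

Reading off H_k = ker ∂_k / im ∂_{k+1}:

  H_0: rank C_0 − rank ∂_1 = 8 − 7 = 1, and the invariant factors of ∂_1 are all 1, so H_0 = Z.
  H_1: rank ker ∂_1 − rank ∂_2 = (24 − 7) − 15 = 2, and the invariant factors of ∂_2 are all 1, so H_1 = Z^2.
  H_2: rank ker ∂_2 − rank ∂_3 = (16 − 15) − 0 = 1, and there is no ∂_3, so H_2 = Z.

As a check, the Euler characteristic is 8 − 24 + 16 = 0, which agrees with 1 − 2 + 1 = 0.

H_0 = Z,  H_1 = Z^2,  H_2 = Z.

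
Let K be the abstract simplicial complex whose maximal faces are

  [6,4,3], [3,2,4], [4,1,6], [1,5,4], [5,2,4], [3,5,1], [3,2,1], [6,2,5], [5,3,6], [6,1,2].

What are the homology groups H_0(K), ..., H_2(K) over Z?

H_0 ≅ Z,  H_1 ≅ Z/2,  H_2 = 0.

Fix the vertex order 1 < 2 < 3 < 4 < 5 < 6 and write every simplex with vertices in increasing order. Then dim K = 2 and the simplices of K are:

  0-simplices (6): [1], [2], [3], [4], [5], [6]
  1-simplices (15): [1,2], [1,3], [1,4], [1,5], [1,6], [2,3], [2,4], [2,5], [2,6], [3,4], [3,5], [3,6], [4,5], [4,6], [5,6]
  2-simplices (10): [1,2,3], [1,2,6], [1,3,5], [1,4,5], [1,4,6], [2,3,4], [2,4,5], [2,5,6], [3,4,6], [3,5,6]

so the chain groups are C_0 ≅ Z^6, C_1 ≅ Z^15, C_2 ≅ Z^10.

The boundary map ∂_1: C_1 → C_0 maps an edge to its endpoints' difference, ∂[p,q] = q − p. For instance
  ∂[4,5] = [5] − [4].
The 6×15 boundary matrix has rank 5 and Smith normal form diag(1,1,1,1,1).

Boundary ∂_2: C_2 → C_1 acts by ∂[p,q,r] = [q,r] − [p,r] + [p,q]. For instance
  ∂[2,5,6] = [5,6] − [2,6] + [2,5],
  ∂[3,5,6] = [5,6] − [3,6] + [3,5].
This gives a 15×10 integer matrix of rank 10; reducing to Smith normal form yields diagonal entries (1,1,1,1,1,1,1,1,1,2).

Reading off H_k = ker ∂_k / im ∂_{k+1}:

  H_0: rank C_0 − rank ∂_1 = 6 − 5 = 1, and the invariant factors of ∂_1 are all 1, so H_0 ≅ Z.
  H_1: rank ker ∂_1 − rank ∂_2 = (15 − 5) − 10 = 0, and ∂_2 has invariant factor 2 > 1, so H_1 ≅ Z/2.
  H_2: rank ker ∂_2 − rank ∂_3 = (10 − 10) − 0 = 0, and there is no ∂_3, so H_2 ≅ 0.

(K is a triangulation of the real projective plane RP^2.)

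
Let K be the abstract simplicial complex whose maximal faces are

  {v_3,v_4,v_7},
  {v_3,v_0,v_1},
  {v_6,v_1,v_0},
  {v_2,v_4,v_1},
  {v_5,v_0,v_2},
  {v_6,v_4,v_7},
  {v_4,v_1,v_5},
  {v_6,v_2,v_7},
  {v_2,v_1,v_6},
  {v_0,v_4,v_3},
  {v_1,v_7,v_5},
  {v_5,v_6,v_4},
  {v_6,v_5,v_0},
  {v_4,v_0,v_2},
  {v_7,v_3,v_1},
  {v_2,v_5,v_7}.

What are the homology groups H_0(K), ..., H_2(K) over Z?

We work with the vertex ordering v_0 < v_1 < v_2 < v_3 < v_4 < v_5 < v_6 < v_7. The simplices of K, each written with vertices in increasing order, are:

  0-simplices (8): [v_0], [v_1], [v_2], [v_3], [v_4], [v_5], [v_6], [v_7]
  1-simplices (24): (24 of them)
  2-simplices (16): (16 of them)

so the chain groups are C_0 ≅ Z^8, C_1 ≅ Z^24, C_2 ≅ Z^16.

∂_1: C_1 → C_0 sends each edge [p,q] (with p < q) to q − p. For instance
  ∂[v_4,v_5] = [v_5] − [v_4].
The 8×24 boundary matrix has rank 7 and Smith normal form diag(1,1,1,1,1,1,1).

∂_2: C_2 → C_1 maps a triangle to the signed sum of its edges. For instance
  ∂[v_1,v_2,v_6] = [v_2,v_6] − [v_1,v_6] + [v_1,v_2],
  ∂[v_0,v_1,v_6] = [v_1,v_6] − [v_0,v_6] + [v_0,v_1].
The 24×16 boundary matrix has rank 15 and Smith normal form diag(1,1,1,1,1,1,1,1,1,1,1,1,1,1,1).

Computing H_k = (kernel of ∂_k) / (image of ∂_{k+1}):

  H_0: rank C_0 − rank ∂_1 = 8 − 7 = 1, and the invariant factors of ∂_1 are all 1, so H_0 ≅ Z.
  H_1: rank ker ∂_1 − rank ∂_2 = (24 − 7) − 15 = 2, and the invariant factors of ∂_2 are all 1, so H_1 ≅ Z^2.
  H_2: rank ker ∂_2 − rank ∂_3 = (16 − 15) − 0 = 1, and there is no ∂_3, so H_2 ≅ Z.

H_0 ≅ Z,  H_1 ≅ Z^2,  H_2 ≅ Z.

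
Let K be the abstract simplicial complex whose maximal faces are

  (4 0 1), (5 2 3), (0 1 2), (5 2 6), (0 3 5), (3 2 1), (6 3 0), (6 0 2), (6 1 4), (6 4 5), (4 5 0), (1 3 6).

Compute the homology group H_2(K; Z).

We work with the vertex ordering 0 < 1 < 2 < 3 < 4 < 5 < 6. The simplices of K, each written with vertices in increasing order, are:

  0-simplices (7): [0], [1], [2], [3], [4], [5], [6]
  1-simplices (18): [0,1], [0,2], [0,3], [0,4], [0,5], [0,6], [1,2], [1,3], [1,4], [1,6], [2,3], [2,5], [2,6], [3,5], [3,6], [4,5], [4,6], [5,6]
  2-simplices (12): [0,1,2], [0,1,4], [0,2,6], [0,3,5], [0,3,6], [0,4,5], [1,2,3], [1,3,6], [1,4,6], [2,3,5], [2,5,6], [4,5,6]

so the chain groups are C_0 ≅ Z^7, C_1 ≅ Z^18, C_2 ≅ Z^12.

The boundary map ∂_1: C_1 → C_0 sends each edge [p,q] (with p < q) to q − p.
As a 7×18 matrix over Z this has rank 6, with invariant factors (1,1,1,1,1,1).

∂_2: C_2 → C_1 maps a triangle to the signed sum of its edges. For instance
  ∂[2,5,6] = [5,6] − [2,6] + [2,5],
  ∂[0,4,5] = [4,5] − [0,5] + [0,4].
As a 18×12 matrix over Z this has rank 12, with invariant factors (1,1,1,1,1,1,1,1,1,1,1,2).

Computing H_k = (kernel of ∂_k) / (image of ∂_{k+1}):

  H_2: rank ker ∂_2 − rank ∂_3 = (12 − 12) − 0 = 0, and there is no ∂_3, so H_2 ≅ 0.

H_2 ≅ 0.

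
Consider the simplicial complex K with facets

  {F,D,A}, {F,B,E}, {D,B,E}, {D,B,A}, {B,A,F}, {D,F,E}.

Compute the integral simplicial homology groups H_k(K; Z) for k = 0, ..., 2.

H_0 ≅ Z,  H_1 = 0,  H_2 ≅ Z.

Fix the vertex order A < B < D < E < F and write every simplex with vertices in increasing order. Then dim K = 2 and the simplices of K are:

  0-simplices (5): A, B, D, E, F
  1-simplices (9): AB, AD, AF, BD, BE, BF, DE, DF, EF
  2-simplices (6): ABD, ABF, ADF, BDE, BEF, DEF

giving chain groups C_0 ≅ Z^5, C_1 ≅ Z^9, C_2 ≅ Z^6.

The boundary map ∂_1: C_1 → C_0 is given by ∂[p,q] = [q] − [p].
This gives a 5×9 integer matrix of rank 4; reducing to Smith normal form yields diagonal entries (1,1,1,1).

∂_2: C_2 → C_1 sends each 2-simplex [p,q,r] to [q,r] − [p,r] + [p,q]. For instance
  ∂ADF = DF − AF + AD,
  ∂BDE = DE − BE + BD.
The resulting 9×6 matrix has rank 5, and its Smith normal form has invariant factors (1,1,1,1,1).

Now H_k = ker ∂_k / im ∂_{k+1}, so:

  H_0: rank C_0 − rank ∂_1 = 5 − 4 = 1, and the invariant factors of ∂_1 are all 1, so H_0 ≅ Z.
  H_1: rank ker ∂_1 − rank ∂_2 = (9 − 4) − 5 = 0, and the invariant factors of ∂_2 are all 1, so H_1 ≅ 0.
  H_2: rank ker ∂_2 − rank ∂_3 = (6 − 5) − 0 = 1, and there is no ∂_3, so H_2 ≅ Z.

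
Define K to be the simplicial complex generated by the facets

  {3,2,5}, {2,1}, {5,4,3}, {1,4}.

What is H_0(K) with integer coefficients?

We work with the vertex ordering 1 < 2 < 3 < 4 < 5. The simplices of K, each written with vertices in increasing order, are:

  0-simplices (5): [1], [2], [3], [4], [5]
  1-simplices (7): [1,2], [1,4], [2,3], [2,5], [3,4], [3,5], [4,5]
  2-simplices (2): [2,3,5], [3,4,5]

so the chain groups are C_0 ≅ Z^5, C_1 ≅ Z^7, C_2 ≅ Z^2.

The boundary map ∂_1: C_1 → C_0 sends each edge [p,q] (with p < q) to q − p. For instance
  ∂[4,5] = [5] − [4].
As a 5×7 matrix over Z this has rank 4, with invariant factors (1,1,1,1).

∂_2: C_2 → C_1 acts by ∂[p,q,r] = [q,r] − [p,r] + [p,q]. For instance
  ∂[2,3,5] = [3,5] − [2,5] + [2,3],
  ∂[3,4,5] = [4,5] − [3,5] + [3,4].
The resulting 7×2 matrix has rank 2, and its Smith normal form has invariant factors (1,1).

From H_k ≅ ker(∂_k) / im(∂_{k+1}) we obtain:

  H_0: rank C_0 − rank ∂_1 = 5 − 4 = 1, and the invariant factors of ∂_1 are all 1, so H_0 = Z.

H_0 ≅ Z.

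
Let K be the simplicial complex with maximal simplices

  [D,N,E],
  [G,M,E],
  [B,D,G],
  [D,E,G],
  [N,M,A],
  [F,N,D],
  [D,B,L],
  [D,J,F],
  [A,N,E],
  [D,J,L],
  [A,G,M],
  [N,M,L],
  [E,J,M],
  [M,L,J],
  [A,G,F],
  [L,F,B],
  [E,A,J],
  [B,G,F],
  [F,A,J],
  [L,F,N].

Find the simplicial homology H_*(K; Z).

We work with the vertex ordering A < B < D < E < F < G < J < L < M < N. The simplices of K, each written with vertices in increasing order, are:

  0-simplices (10): A, B, D, E, F, G, J, L, M, N
  1-simplices (30): AE, AF, AG, AJ, AM, AN, BD, BF, BG, BL, DE, DF, DG, DJ, DL, DN, EG, EJ, EM, EN, FG, FJ, FL, FN, GM, JL, JM, LM, LN, MN
  2-simplices (20): AEJ, AEN, AFG, AFJ, AGM, AMN, BDG, BDL, BFG, BFL, DEG, DEN, DFJ, DFN, DJL, EGM, EJM, FLN, JLM, LMN

so the chain groups are C_0 ≅ Z^10, C_1 ≅ Z^30, C_2 ≅ Z^20.

Boundary ∂_1: C_1 → C_0 sends each edge [p,q] (with p < q) to q − p. For instance
  ∂EM = M − E.
This gives a 10×30 integer matrix of rank 9; reducing to Smith normal form yields diagonal entries (1,1,1,1,1,1,1,1,1).

∂_2: C_2 → C_1 acts by ∂[p,q,r] = [q,r] − [p,r] + [p,q]. For instance
  ∂DJL = JL − DL + DJ,
  ∂DEG = EG − DG + DE.
The 30×20 boundary matrix has rank 20 and Smith normal form diag(1,1,1,1,1,1,1,1,1,1,1,1,1,1,1,1,1,1,1,2).

From H_k ≅ ker(∂_k) / im(∂_{k+1}) we obtain:

  H_0: rank C_0 − rank ∂_1 = 10 − 9 = 1, and the invariant factors of ∂_1 are all 1, so H_0 = Z.
  H_1: rank ker ∂_1 − rank ∂_2 = (30 − 9) − 20 = 1, and ∂_2 has invariant factor 2 > 1, so H_1 = Z × Z/2.
  H_2: rank ker ∂_2 − rank ∂_3 = (20 − 20) − 0 = 0, and there is no ∂_3, so H_2 = 0.

As a check, the Euler characteristic is 10 − 30 + 20 = 0, which agrees with 1 − 1 + 0 = 0.

H_0 ≅ Z,  H_1 ≅ Z × Z/2,  H_2 = 0.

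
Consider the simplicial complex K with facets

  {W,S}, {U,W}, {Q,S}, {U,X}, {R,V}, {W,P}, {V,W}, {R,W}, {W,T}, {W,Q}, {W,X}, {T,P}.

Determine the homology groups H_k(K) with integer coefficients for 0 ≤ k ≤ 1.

We work with the vertex ordering P < Q < R < S < T < U < V < W < X. The simplices of K, each written with vertices in increasing order, are:

  0-simplices (9): P, Q, R, S, T, U, V, W, X
  1-simplices (12): PT, PW, QS, QW, RV, RW, SW, TW, UW, UX, VW, WX

giving chain groups C_0 ≅ Z^9, C_1 ≅ Z^12.

Boundary ∂_1: C_1 → C_0 maps an edge to its endpoints' difference, ∂[p,q] = q − p. For instance
  ∂PT = T − P.
This gives a 9×12 integer matrix of rank 8; reducing to Smith normal form yields diagonal entries (1,1,1,1,1,1,1,1).

Computing H_k = (kernel of ∂_k) / (image of ∂_{k+1}):

  H_0: rank C_0 − rank ∂_1 = 9 − 8 = 1, and the invariant factors of ∂_1 are all 1, so H_0 = Z.
  H_1: rank ker ∂_1 − rank ∂_2 = (12 − 8) − 0 = 4, and there is no ∂_2, so H_1 = Z^4.

(K is a triangulation of a wedge of 4 circles.)

H_0 = Z,  H_1 = Z^4.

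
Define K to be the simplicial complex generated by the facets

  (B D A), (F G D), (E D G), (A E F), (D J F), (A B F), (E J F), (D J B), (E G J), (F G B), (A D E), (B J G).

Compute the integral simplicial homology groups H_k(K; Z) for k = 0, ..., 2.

We work with the vertex ordering A < B < D < E < F < G < J. The simplices of K, each written with vertices in increasing order, are:

  0-simplices (7): A, B, D, E, F, G, J
  1-simplices (18): AB, AD, AE, AF, BD, BF, BG, BJ, DE, DF, DG, DJ, EF, EG, EJ, FG, FJ, GJ
  2-simplices (12): ABD, ABF, ADE, AEF, BDJ, BFG, BGJ, DEG, DFG, DFJ, EFJ, EGJ

giving chain groups C_0 ≅ Z^7, C_1 ≅ Z^18, C_2 ≅ Z^12.

Boundary ∂_1: C_1 → C_0 sends each edge [p,q] (with p < q) to q − p.
This gives a 7×18 integer matrix of rank 6; reducing to Smith normal form yields diagonal entries (1,1,1,1,1,1).

∂_2: C_2 → C_1 acts by ∂[p,q,r] = [q,r] − [p,r] + [p,q]. For instance
  ∂EFJ = FJ − EJ + EF,
  ∂DFJ = FJ − DJ + DF.
The resulting 18×12 matrix has rank 12, and its Smith normal form has invariant factors (1,1,1,1,1,1,1,1,1,1,1,2).

Computing H_k = (kernel of ∂_k) / (image of ∂_{k+1}):

  H_0: rank C_0 − rank ∂_1 = 7 − 6 = 1, and the invariant factors of ∂_1 are all 1, so H_0 ≅ Z.
  H_1: rank ker ∂_1 − rank ∂_2 = (18 − 6) − 12 = 0, and ∂_2 has invariant factor 2 > 1, so H_1 ≅ Z/2Z.
  H_2: rank ker ∂_2 − rank ∂_3 = (12 − 12) − 0 = 0, and there is no ∂_3, so H_2 ≅ 0.

As a check, the Euler characteristic is 7 − 18 + 12 = 1, which agrees with 1 − 0 + 0 = 1.
(K is a triangulation of the real projective plane RP^2.)

H_0 ≅ Z,  H_1 ≅ Z/2Z,  H_2 = 0.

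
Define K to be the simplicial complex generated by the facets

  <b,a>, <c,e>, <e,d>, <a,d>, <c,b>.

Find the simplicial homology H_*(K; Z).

H_0 ≅ Z,  H_1 ≅ Z.

Take the total order a < b < c < d < e on the vertex set. Then K (dimension 1) consists of the simplices:

  0-simplices (5): a, b, c, d, e
  1-simplices (5): ab, ad, bc, ce, de

giving chain groups C_0 ≅ Z^5, C_1 ≅ Z^5.

The boundary map ∂_1: C_1 → C_0 is given by ∂[p,q] = [q] − [p].
The resulting 5×5 matrix has rank 4, and its Smith normal form has invariant factors (1,1,1,1).

From H_k ≅ ker(∂_k) / im(∂_{k+1}) we obtain:

  H_0: rank C_0 − rank ∂_1 = 5 − 4 = 1, and the invariant factors of ∂_1 are all 1, so H_0 = Z.
  H_1: rank ker ∂_1 − rank ∂_2 = (5 − 4) − 0 = 1, and there is no ∂_2, so H_1 = Z.

(K is a triangulation of the circle S^1.)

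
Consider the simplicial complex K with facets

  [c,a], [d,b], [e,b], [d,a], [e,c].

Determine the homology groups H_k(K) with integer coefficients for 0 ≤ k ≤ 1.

H_0 ≅ Z,  H_1 ≅ Z.

Fix the vertex order a < b < c < d < e and write every simplex with vertices in increasing order. Then dim K = 1 and the simplices of K are:

  0-simplices (5): a, b, c, d, e
  1-simplices (5): ac, ad, bd, be, ce

so the chain groups are C_0 ≅ Z^5, C_1 ≅ Z^5.

∂_1: C_1 → C_0 is given by ∂[p,q] = [q] − [p].
As a 5×5 matrix over Z this has rank 4, with invariant factors (1,1,1,1).

Now H_k = ker ∂_k / im ∂_{k+1}, so:

  H_0: rank C_0 − rank ∂_1 = 5 − 4 = 1, and the invariant factors of ∂_1 are all 1, so H_0 ≅ Z.
  H_1: rank ker ∂_1 − rank ∂_2 = (5 − 4) − 0 = 1, and there is no ∂_2, so H_1 ≅ Z.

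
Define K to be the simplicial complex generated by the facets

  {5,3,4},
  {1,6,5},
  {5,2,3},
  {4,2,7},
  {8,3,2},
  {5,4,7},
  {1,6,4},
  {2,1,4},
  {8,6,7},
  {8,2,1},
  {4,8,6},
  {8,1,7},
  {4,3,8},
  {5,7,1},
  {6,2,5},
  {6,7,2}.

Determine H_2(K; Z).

Fix the vertex order 1 < 2 < 3 < 4 < 5 < 6 < 7 < 8 and write every simplex with vertices in increasing order. Then dim K = 2 and the simplices of K are:

  0-simplices (8): [1], [2], [3], [4], [5], [6], [7], [8]
  1-simplices (24): (24 of them)
  2-simplices (16): [1,2,4], [1,2,8], [1,4,6], [1,5,6], [1,5,7], [1,7,8], [2,3,5], [2,3,8], [2,4,7], [2,5,6], [2,6,7], [3,4,5], [3,4,8], [4,5,7], [4,6,8], [6,7,8]

giving chain groups C_0 ≅ Z^8, C_1 ≅ Z^24, C_2 ≅ Z^16.

Boundary ∂_1: C_1 → C_0 maps an edge to its endpoints' difference, ∂[p,q] = q − p.
As a 8×24 matrix over Z this has rank 7, with invariant factors (1,1,1,1,1,1,1).

∂_2: C_2 → C_1 acts by ∂[p,q,r] = [q,r] − [p,r] + [p,q]. For instance
  ∂[2,4,7] = [4,7] − [2,7] + [2,4],
  ∂[2,3,8] = [3,8] − [2,8] + [2,3].
As a 24×16 matrix over Z this has rank 15, with invariant factors (1,1,1,1,1,1,1,1,1,1,1,1,1,1,1).

From H_k ≅ ker(∂_k) / im(∂_{k+1}) we obtain:

  H_2: rank ker ∂_2 − rank ∂_3 = (16 − 15) − 0 = 1, and there is no ∂_3, so H_2 = Z.

H_2 ≅ Z.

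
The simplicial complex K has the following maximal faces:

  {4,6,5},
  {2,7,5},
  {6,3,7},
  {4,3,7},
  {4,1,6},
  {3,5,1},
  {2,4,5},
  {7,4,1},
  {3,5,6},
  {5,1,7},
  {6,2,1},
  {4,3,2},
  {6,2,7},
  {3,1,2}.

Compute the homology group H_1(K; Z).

H_1 ≅ Z^2.

Fix the vertex order 1 < 2 < 3 < 4 < 5 < 6 < 7 and write every simplex with vertices in increasing order. Then dim K = 2 and the simplices of K are:

  0-simplices (7): [1], [2], [3], [4], [5], [6], [7]
  1-simplices (21): [1,2], [1,3], [1,4], [1,5], [1,6], [1,7], [2,3], [2,4], [2,5], [2,6], [2,7], [3,4], [3,5], [3,6], [3,7], [4,5], [4,6], [4,7], [5,6], [5,7], [6,7]
  2-simplices (14): [1,2,3], [1,2,6], [1,3,5], [1,4,6], [1,4,7], [1,5,7], [2,3,4], [2,4,5], [2,5,7], [2,6,7], [3,4,7], [3,5,6], [3,6,7], [4,5,6]

so the chain groups are C_0 ≅ Z^7, C_1 ≅ Z^21, C_2 ≅ Z^14.

∂_1: C_1 → C_0 sends each edge [p,q] (with p < q) to q − p. For instance
  ∂[2,4] = [4] − [2].
This gives a 7×21 integer matrix of rank 6; reducing to Smith normal form yields diagonal entries (1,1,1,1,1,1).

∂_2: C_2 → C_1 sends each 2-simplex [p,q,r] to [q,r] − [p,r] + [p,q]. For instance
  ∂[4,5,6] = [5,6] − [4,6] + [4,5],
  ∂[1,2,3] = [2,3] − [1,3] + [1,2].
The 21×14 boundary matrix has rank 13 and Smith normal form diag(1,1,1,1,1,1,1,1,1,1,1,1,1).

Computing H_k = (kernel of ∂_k) / (image of ∂_{k+1}):

  H_1: rank ker ∂_1 − rank ∂_2 = (21 − 6) − 13 = 2, and the invariant factors of ∂_2 are all 1, so H_1 = Z^2.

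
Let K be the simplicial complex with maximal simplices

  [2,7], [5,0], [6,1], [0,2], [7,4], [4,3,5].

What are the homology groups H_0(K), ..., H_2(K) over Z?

Fix the vertex order 0 < 1 < 2 < 3 < 4 < 5 < 6 < 7 and write every simplex with vertices in increasing order. Then dim K = 2 and the simplices of K are:

  0-simplices (8): [0], [1], [2], [3], [4], [5], [6], [7]
  1-simplices (8): [0,2], [0,5], [1,6], [2,7], [3,4], [3,5], [4,5], [4,7]
  2-simplices (1): [3,4,5]

so the chain groups are C_0 ≅ Z^8, C_1 ≅ Z^8, C_2 ≅ Z^1.

The boundary map ∂_1: C_1 → C_0 maps an edge to its endpoints' difference, ∂[p,q] = q − p. For instance
  ∂[2,7] = [7] − [2].
The resulting 8×8 matrix has rank 6, and its Smith normal form has invariant factors (1,1,1,1,1,1).

∂_2: C_2 → C_1 sends each 2-simplex [p,q,r] to [q,r] − [p,r] + [p,q]. For instance
  ∂[3,4,5] = [4,5] − [3,5] + [3,4].
This gives a 8×1 integer matrix of rank 1; reducing to Smith normal form yields diagonal entries (1).

Reading off H_k = ker ∂_k / im ∂_{k+1}:

  H_0: rank C_0 − rank ∂_1 = 8 − 6 = 2, and the invariant factors of ∂_1 are all 1, so H_0 = Z^2.
  H_1: rank ker ∂_1 − rank ∂_2 = (8 − 6) − 1 = 1, and the invariant factors of ∂_2 are all 1, so H_1 = Z.
  H_2: rank ker ∂_2 − rank ∂_3 = (1 − 1) − 0 = 0, and there is no ∂_3, so H_2 = 0.

H_0 ≅ Z^2,  H_1 ≅ Z,  H_2 = 0.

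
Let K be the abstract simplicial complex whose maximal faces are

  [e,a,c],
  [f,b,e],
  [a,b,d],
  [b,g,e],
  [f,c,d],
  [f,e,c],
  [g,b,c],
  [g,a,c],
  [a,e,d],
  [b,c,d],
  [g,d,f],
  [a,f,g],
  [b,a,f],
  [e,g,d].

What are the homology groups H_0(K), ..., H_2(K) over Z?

Order the vertices as a < b < c < d < e < f < g. Listing each simplex with vertices in this order, K has dimension 2 with simplices:

  0-simplices (7): a, b, c, d, e, f, g
  1-simplices (21): ab, ac, ad, ae, af, ag, bc, bd, be, bf, bg, cd, ce, cf, cg, de, df, dg, ef, eg, fg
  2-simplices (14): abd, abf, ace, acg, ade, afg, bcd, bcg, bef, beg, cdf, cef, deg, dfg

so the chain groups are C_0 ≅ Z^7, C_1 ≅ Z^21, C_2 ≅ Z^14.

Boundary ∂_1: C_1 → C_0 sends each edge [p,q] (with p < q) to q − p.
As a 7×21 matrix over Z this has rank 6, with invariant factors (1,1,1,1,1,1).

Boundary ∂_2: C_2 → C_1 maps a triangle to the signed sum of its edges. For instance
  ∂ade = de − ae + ad,
  ∂abd = bd − ad + ab.
This gives a 21×14 integer matrix of rank 13; reducing to Smith normal form yields diagonal entries (1,1,1,1,1,1,1,1,1,1,1,1,1).

Reading off H_k = ker ∂_k / im ∂_{k+1}:

  H_0: rank C_0 − rank ∂_1 = 7 − 6 = 1, and the invariant factors of ∂_1 are all 1, so H_0 = Z.
  H_1: rank ker ∂_1 − rank ∂_2 = (21 − 6) − 13 = 2, and the invariant factors of ∂_2 are all 1, so H_1 = Z^2.
  H_2: rank ker ∂_2 − rank ∂_3 = (14 − 13) − 0 = 1, and there is no ∂_3, so H_2 = Z.

H_0 ≅ Z,  H_1 ≅ Z^2,  H_2 ≅ Z.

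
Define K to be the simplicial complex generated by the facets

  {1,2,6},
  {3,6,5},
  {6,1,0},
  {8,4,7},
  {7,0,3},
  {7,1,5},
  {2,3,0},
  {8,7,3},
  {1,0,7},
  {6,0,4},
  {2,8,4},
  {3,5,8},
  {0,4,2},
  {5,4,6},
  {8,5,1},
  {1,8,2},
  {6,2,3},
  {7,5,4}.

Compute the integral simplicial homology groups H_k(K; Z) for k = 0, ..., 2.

We work with the vertex ordering 0 < 1 < 2 < 3 < 4 < 5 < 6 < 7 < 8. The simplices of K, each written with vertices in increasing order, are:

  0-simplices (9): [0], [1], [2], [3], [4], [5], [6], [7], [8]
  1-simplices (27): (27 of them)
  2-simplices (18): [0,1,6], [0,1,7], [0,2,3], [0,2,4], [0,3,7], [0,4,6], [1,2,6], [1,2,8], [1,5,7], [1,5,8], [2,3,6], [2,4,8], [3,5,6], [3,5,8], [3,7,8], [4,5,6], [4,5,7], [4,7,8]

giving chain groups C_0 ≅ Z^9, C_1 ≅ Z^27, C_2 ≅ Z^18.

The boundary map ∂_1: C_1 → C_0 maps an edge to its endpoints' difference, ∂[p,q] = q − p. For instance
  ∂[2,3] = [3] − [2].
The resulting 9×27 matrix has rank 8, and its Smith normal form has invariant factors (1,1,1,1,1,1,1,1).

∂_2: C_2 → C_1 sends each 2-simplex [p,q,r] to [q,r] − [p,r] + [p,q]. For instance
  ∂[3,7,8] = [7,8] − [3,8] + [3,7],
  ∂[1,2,8] = [2,8] − [1,8] + [1,2].
The 27×18 boundary matrix has rank 18 and Smith normal form diag(1,1,1,1,1,1,1,1,1,1,1,1,1,1,1,1,1,2).

Reading off H_k = ker ∂_k / im ∂_{k+1}:

  H_0: rank C_0 − rank ∂_1 = 9 − 8 = 1, and the invariant factors of ∂_1 are all 1, so H_0 = Z.
  H_1: rank ker ∂_1 − rank ∂_2 = (27 − 8) − 18 = 1, and ∂_2 has invariant factor 2 > 1, so H_1 = Z ⊕ Z/2.
  H_2: rank ker ∂_2 − rank ∂_3 = (18 − 18) − 0 = 0, and there is no ∂_3, so H_2 = 0.

As a check, the Euler characteristic is 9 − 27 + 18 = 0, which agrees with 1 − 1 + 0 = 0.
(K is a triangulation of the Klein bottle.)

H_0 = Z,  H_1 = Z ⊕ Z/2,  H_2 = 0.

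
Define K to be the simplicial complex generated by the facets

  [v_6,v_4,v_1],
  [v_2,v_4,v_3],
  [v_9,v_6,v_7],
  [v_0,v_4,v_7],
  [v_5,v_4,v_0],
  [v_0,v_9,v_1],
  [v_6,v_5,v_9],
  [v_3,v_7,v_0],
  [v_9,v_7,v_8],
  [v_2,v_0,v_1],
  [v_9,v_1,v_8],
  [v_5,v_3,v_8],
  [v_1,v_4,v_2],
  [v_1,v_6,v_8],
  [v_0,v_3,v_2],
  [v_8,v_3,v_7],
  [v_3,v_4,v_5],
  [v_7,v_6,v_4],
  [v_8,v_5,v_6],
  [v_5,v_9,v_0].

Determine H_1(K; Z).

Fix the vertex order v_0 < v_1 < v_2 < v_3 < v_4 < v_5 < v_6 < v_7 < v_8 < v_9 and write every simplex with vertices in increasing order. Then dim K = 2 and the simplices of K are:

  0-simplices (10): [v_0], [v_1], [v_2], [v_3], [v_4], [v_5], [v_6], [v_7], [v_8], [v_9]
  1-simplices (30): (30 of them)
  2-simplices (20): (20 of them)

giving chain groups C_0 ≅ Z^10, C_1 ≅ Z^30, C_2 ≅ Z^20.

The boundary map ∂_1: C_1 → C_0 is given by ∂[p,q] = [q] − [p]. For instance
  ∂[v_0,v_7] = [v_7] − [v_0].
As a 10×30 matrix over Z this has rank 9, with invariant factors (1,1,1,1,1,1,1,1,1).

The boundary map ∂_2: C_2 → C_1 sends each 2-simplex [p,q,r] to [q,r] − [p,r] + [p,q]. For instance
  ∂[v_0,v_3,v_7] = [v_3,v_7] − [v_0,v_7] + [v_0,v_3],
  ∂[v_6,v_7,v_9] = [v_7,v_9] − [v_6,v_9] + [v_6,v_7].
The resulting 30×20 matrix has rank 20, and its Smith normal form has invariant factors (1,1,1,1,1,1,1,1,1,1,1,1,1,1,1,1,1,1,1,2).

Now H_k = ker ∂_k / im ∂_{k+1}, so:

  H_1: rank ker ∂_1 − rank ∂_2 = (30 − 9) − 20 = 1, and ∂_2 has invariant factor 2 > 1, so H_1 = Z × Z/2.

H_1 = Z × Z/2.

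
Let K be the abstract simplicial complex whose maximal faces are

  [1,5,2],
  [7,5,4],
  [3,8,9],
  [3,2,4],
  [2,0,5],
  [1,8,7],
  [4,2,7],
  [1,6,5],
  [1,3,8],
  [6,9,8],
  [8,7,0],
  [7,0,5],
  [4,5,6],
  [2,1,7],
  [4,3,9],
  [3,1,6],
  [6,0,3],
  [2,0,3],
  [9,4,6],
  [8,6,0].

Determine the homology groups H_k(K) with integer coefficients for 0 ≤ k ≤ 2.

H_0 = Z,  H_1 = Z ⊕ Z/2Z,  H_2 = 0.

Take the total order 0 < 1 < 2 < 3 < 4 < 5 < 6 < 7 < 8 < 9 on the vertex set. Then K (dimension 2) consists of the simplices:

  0-simplices (10): [0], [1], [2], [3], [4], [5], [6], [7], [8], [9]
  1-simplices (30): (30 of them)
  2-simplices (20): (20 of them)

Hence C_0 ≅ Z^10, C_1 ≅ Z^30, C_2 ≅ Z^20.

The boundary map ∂_1: C_1 → C_0 sends each edge [p,q] (with p < q) to q − p. For instance
  ∂[3,6] = [6] − [3].
This gives a 10×30 integer matrix of rank 9; reducing to Smith normal form yields diagonal entries (1,1,1,1,1,1,1,1,1).

The boundary map ∂_2: C_2 → C_1 sends each 2-simplex [p,q,r] to [q,r] − [p,r] + [p,q]. For instance
  ∂[1,3,6] = [3,6] − [1,6] + [1,3],
  ∂[0,7,8] = [7,8] − [0,8] + [0,7].
This gives a 30×20 integer matrix of rank 20; reducing to Smith normal form yields diagonal entries (1,1,1,1,1,1,1,1,1,1,1,1,1,1,1,1,1,1,1,2).

From H_k ≅ ker(∂_k) / im(∂_{k+1}) we obtain:

  H_0: rank C_0 − rank ∂_1 = 10 − 9 = 1, and the invariant factors of ∂_1 are all 1, so H_0 = Z.
  H_1: rank ker ∂_1 − rank ∂_2 = (30 − 9) − 20 = 1, and ∂_2 has invariant factor 2 > 1, so H_1 = Z ⊕ Z/2Z.
  H_2: rank ker ∂_2 − rank ∂_3 = (20 − 20) − 0 = 0, and there is no ∂_3, so H_2 = 0.

As a check, the Euler characteristic is 10 − 30 + 20 = 0, which agrees with 1 − 1 + 0 = 0.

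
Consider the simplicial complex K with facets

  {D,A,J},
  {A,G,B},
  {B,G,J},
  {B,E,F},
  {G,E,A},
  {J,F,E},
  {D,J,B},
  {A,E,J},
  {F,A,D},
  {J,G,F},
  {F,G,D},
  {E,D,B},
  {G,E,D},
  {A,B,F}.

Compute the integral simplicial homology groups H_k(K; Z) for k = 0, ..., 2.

Take the total order A < B < D < E < F < G < J on the vertex set. Then K (dimension 2) consists of the simplices:

  0-simplices (7): A, B, D, E, F, G, J
  1-simplices (21): AB, AD, AE, AF, AG, AJ, BD, BE, BF, BG, BJ, DE, DF, DG, DJ, EF, EG, EJ, FG, FJ, GJ
  2-simplices (14): ABF, ABG, ADF, ADJ, AEG, AEJ, BDE, BDJ, BEF, BGJ, DEG, DFG, EFJ, FGJ

giving chain groups C_0 ≅ Z^7, C_1 ≅ Z^21, C_2 ≅ Z^14.

∂_1: C_1 → C_0 is given by ∂[p,q] = [q] − [p].
As a 7×21 matrix over Z this has rank 6, with invariant factors (1,1,1,1,1,1).

∂_2: C_2 → C_1 maps a triangle to the signed sum of its edges. For instance
  ∂BDE = DE − BE + BD,
  ∂BEF = EF − BF + BE.
This gives a 21×14 integer matrix of rank 13; reducing to Smith normal form yields diagonal entries (1,1,1,1,1,1,1,1,1,1,1,1,1).

Reading off H_k = ker ∂_k / im ∂_{k+1}:

  H_0: rank C_0 − rank ∂_1 = 7 − 6 = 1, and the invariant factors of ∂_1 are all 1, so H_0 ≅ Z.
  H_1: rank ker ∂_1 − rank ∂_2 = (21 − 6) − 13 = 2, and the invariant factors of ∂_2 are all 1, so H_1 ≅ Z^2.
  H_2: rank ker ∂_2 − rank ∂_3 = (14 − 13) − 0 = 1, and there is no ∂_3, so H_2 ≅ Z.

H_0 = Z,  H_1 = Z^2,  H_2 = Z.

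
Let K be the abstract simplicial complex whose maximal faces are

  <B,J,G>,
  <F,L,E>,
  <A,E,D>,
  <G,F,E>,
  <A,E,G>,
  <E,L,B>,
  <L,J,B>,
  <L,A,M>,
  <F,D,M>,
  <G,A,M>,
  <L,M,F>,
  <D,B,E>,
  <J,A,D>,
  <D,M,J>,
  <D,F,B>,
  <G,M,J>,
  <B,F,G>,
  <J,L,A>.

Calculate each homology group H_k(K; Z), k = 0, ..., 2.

H_0 = Z,  H_1 = Z ⊕ Z/2Z,  H_2 = 0.

We work with the vertex ordering A < B < D < E < F < G < J < L < M. The simplices of K, each written with vertices in increasing order, are:

  0-simplices (9): A, B, D, E, F, G, J, L, M
  1-simplices (27): AD, AE, AG, AJ, AL, AM, BD, BE, BF, BG, BJ, BL, DE, DF, DJ, DM, EF, EG, EL, FG, FL, FM, GJ, GM, JL, JM, LM
  2-simplices (18): ADE, ADJ, AEG, AGM, AJL, ALM, BDE, BDF, BEL, BFG, BGJ, BJL, DFM, DJM, EFG, EFL, FLM, GJM

giving chain groups C_0 ≅ Z^9, C_1 ≅ Z^27, C_2 ≅ Z^18.

The boundary map ∂_1: C_1 → C_0 is given by ∂[p,q] = [q] − [p].
As a 9×27 matrix over Z this has rank 8, with invariant factors (1,1,1,1,1,1,1,1).

∂_2: C_2 → C_1 acts by ∂[p,q,r] = [q,r] − [p,r] + [p,q]. For instance
  ∂DFM = FM − DM + DF,
  ∂AJL = JL − AL + AJ.
As a 27×18 matrix over Z this has rank 18, with invariant factors (1,1,1,1,1,1,1,1,1,1,1,1,1,1,1,1,1,2).

Now H_k = ker ∂_k / im ∂_{k+1}, so:

  H_0: rank C_0 − rank ∂_1 = 9 − 8 = 1, and the invariant factors of ∂_1 are all 1, so H_0 = Z.
  H_1: rank ker ∂_1 − rank ∂_2 = (27 − 8) − 18 = 1, and ∂_2 has invariant factor 2 > 1, so H_1 = Z ⊕ Z/2Z.
  H_2: rank ker ∂_2 − rank ∂_3 = (18 − 18) − 0 = 0, and there is no ∂_3, so H_2 = 0.

(K is a triangulation of the Klein bottle.)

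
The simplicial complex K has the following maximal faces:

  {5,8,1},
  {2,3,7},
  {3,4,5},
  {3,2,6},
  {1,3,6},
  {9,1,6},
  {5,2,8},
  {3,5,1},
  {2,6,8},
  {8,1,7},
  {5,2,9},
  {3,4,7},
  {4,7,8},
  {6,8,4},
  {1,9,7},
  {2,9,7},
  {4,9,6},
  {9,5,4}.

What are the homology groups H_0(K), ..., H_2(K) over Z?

H_0 = Z,  H_1 = Z^2,  H_2 = Z.

Fix the vertex order 1 < 2 < 3 < 4 < 5 < 6 < 7 < 8 < 9 and write every simplex with vertices in increasing order. Then dim K = 2 and the simplices of K are:

  0-simplices (9): [1], [2], [3], [4], [5], [6], [7], [8], [9]
  1-simplices (27): (27 of them)
  2-simplices (18): [1,3,5], [1,3,6], [1,5,8], [1,6,9], [1,7,8], [1,7,9], [2,3,6], [2,3,7], [2,5,8], [2,5,9], [2,6,8], [2,7,9], [3,4,5], [3,4,7], [4,5,9], [4,6,8], [4,6,9], [4,7,8]

giving chain groups C_0 ≅ Z^9, C_1 ≅ Z^27, C_2 ≅ Z^18.

∂_1: C_1 → C_0 is given by ∂[p,q] = [q] − [p]. For instance
  ∂[4,8] = [8] − [4].
The 9×27 boundary matrix has rank 8 and Smith normal form diag(1,1,1,1,1,1,1,1).

Boundary ∂_2: C_2 → C_1 maps a triangle to the signed sum of its edges. For instance
  ∂[1,5,8] = [5,8] − [1,8] + [1,5],
  ∂[4,7,8] = [7,8] − [4,8] + [4,7].
The resulting 27×18 matrix has rank 17, and its Smith normal form has invariant factors (1,1,1,1,1,1,1,1,1,1,1,1,1,1,1,1,1).

Now H_k = ker ∂_k / im ∂_{k+1}, so:

  H_0: rank C_0 − rank ∂_1 = 9 − 8 = 1, and the invariant factors of ∂_1 are all 1, so H_0 ≅ Z.
  H_1: rank ker ∂_1 − rank ∂_2 = (27 − 8) − 17 = 2, and the invariant factors of ∂_2 are all 1, so H_1 ≅ Z^2.
  H_2: rank ker ∂_2 − rank ∂_3 = (18 − 17) − 0 = 1, and there is no ∂_3, so H_2 ≅ Z.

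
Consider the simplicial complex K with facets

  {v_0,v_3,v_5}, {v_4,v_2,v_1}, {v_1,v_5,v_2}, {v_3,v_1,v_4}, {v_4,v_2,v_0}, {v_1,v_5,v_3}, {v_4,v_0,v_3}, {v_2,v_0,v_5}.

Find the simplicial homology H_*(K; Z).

H_0 ≅ Z,  H_1 = 0,  H_2 ≅ Z.

Take the total order v_0 < v_1 < v_2 < v_3 < v_4 < v_5 on the vertex set. Then K (dimension 2) consists of the simplices:

  0-simplices (6): [v_0], [v_1], [v_2], [v_3], [v_4], [v_5]
  1-simplices (12): [v_0,v_2], [v_0,v_3], [v_0,v_4], [v_0,v_5], [v_1,v_2], [v_1,v_3], [v_1,v_4], [v_1,v_5], [v_2,v_4], [v_2,v_5], [v_3,v_4], [v_3,v_5]
  2-simplices (8): [v_0,v_2,v_4], [v_0,v_2,v_5], [v_0,v_3,v_4], [v_0,v_3,v_5], [v_1,v_2,v_4], [v_1,v_2,v_5], [v_1,v_3,v_4], [v_1,v_3,v_5]

Hence C_0 ≅ Z^6, C_1 ≅ Z^12, C_2 ≅ Z^8.

Boundary ∂_1: C_1 → C_0 is given by ∂[p,q] = [q] − [p]. For instance
  ∂[v_1,v_5] = [v_5] − [v_1].
The 6×12 boundary matrix has rank 5 and Smith normal form diag(1,1,1,1,1).

Boundary ∂_2: C_2 → C_1 maps a triangle to the signed sum of its edges. For instance
  ∂[v_1,v_3,v_5] = [v_3,v_5] − [v_1,v_5] + [v_1,v_3],
  ∂[v_0,v_2,v_5] = [v_2,v_5] − [v_0,v_5] + [v_0,v_2].
The 12×8 boundary matrix has rank 7 and Smith normal form diag(1,1,1,1,1,1,1).

Reading off H_k = ker ∂_k / im ∂_{k+1}:

  H_0: rank C_0 − rank ∂_1 = 6 − 5 = 1, and the invariant factors of ∂_1 are all 1, so H_0 = Z.
  H_1: rank ker ∂_1 − rank ∂_2 = (12 − 5) − 7 = 0, and the invariant factors of ∂_2 are all 1, so H_1 = 0.
  H_2: rank ker ∂_2 − rank ∂_3 = (8 − 7) − 0 = 1, and there is no ∂_3, so H_2 = Z.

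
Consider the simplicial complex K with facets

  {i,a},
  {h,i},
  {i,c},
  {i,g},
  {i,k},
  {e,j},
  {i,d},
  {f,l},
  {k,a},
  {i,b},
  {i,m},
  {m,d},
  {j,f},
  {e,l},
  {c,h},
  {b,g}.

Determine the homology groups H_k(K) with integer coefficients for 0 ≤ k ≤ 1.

Fix the vertex order a < b < c < d < e < f < g < h < i < j < k < l < m and write every simplex with vertices in increasing order. Then dim K = 1 and the simplices of K are:

  0-simplices (13): a, b, c, d, e, f, g, h, i, j, k, l, m
  1-simplices (16): ai, ak, bg, bi, ch, ci, di, dm, ej, el, fj, fl, gi, hi, ik, im

so the chain groups are C_0 ≅ Z^13, C_1 ≅ Z^16.

∂_1: C_1 → C_0 is given by ∂[p,q] = [q] − [p]. For instance
  ∂fl = l − f.
The 13×16 boundary matrix has rank 11 and Smith normal form diag(1,1,1,1,1,1,1,1,1,1,1).

Computing H_k = (kernel of ∂_k) / (image of ∂_{k+1}):

  H_0: rank C_0 − rank ∂_1 = 13 − 11 = 2, and the invariant factors of ∂_1 are all 1, so H_0 ≅ Z^2.
  H_1: rank ker ∂_1 − rank ∂_2 = (16 − 11) − 0 = 5, and there is no ∂_2, so H_1 ≅ Z^5.

H_0 ≅ Z^2,  H_1 ≅ Z^5.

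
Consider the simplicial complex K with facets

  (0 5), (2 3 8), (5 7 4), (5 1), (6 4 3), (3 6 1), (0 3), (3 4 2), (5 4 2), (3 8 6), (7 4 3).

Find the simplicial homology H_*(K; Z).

H_0 ≅ Z,  H_1 ≅ Z^2,  H_2 = 0.

Fix the vertex order 0 < 1 < 2 < 3 < 4 < 5 < 6 < 7 < 8 and write every simplex with vertices in increasing order. Then dim K = 2 and the simplices of K are:

  0-simplices (9): [0], [1], [2], [3], [4], [5], [6], [7], [8]
  1-simplices (18): [0,3], [0,5], [1,3], [1,5], [1,6], [2,3], [2,4], [2,5], [2,8], [3,4], [3,6], [3,7], [3,8], [4,5], [4,6], [4,7], [5,7], [6,8]
  2-simplices (8): [1,3,6], [2,3,4], [2,3,8], [2,4,5], [3,4,6], [3,4,7], [3,6,8], [4,5,7]

giving chain groups C_0 ≅ Z^9, C_1 ≅ Z^18, C_2 ≅ Z^8.

∂_1: C_1 → C_0 sends each edge [p,q] (with p < q) to q − p.
The resulting 9×18 matrix has rank 8, and its Smith normal form has invariant factors (1,1,1,1,1,1,1,1).

Boundary ∂_2: C_2 → C_1 sends each 2-simplex [p,q,r] to [q,r] − [p,r] + [p,q]. For instance
  ∂[3,6,8] = [6,8] − [3,8] + [3,6],
  ∂[3,4,6] = [4,6] − [3,6] + [3,4].
The 18×8 boundary matrix has rank 8 and Smith normal form diag(1,1,1,1,1,1,1,1).

Reading off H_k = ker ∂_k / im ∂_{k+1}:

  H_0: rank C_0 − rank ∂_1 = 9 − 8 = 1, and the invariant factors of ∂_1 are all 1, so H_0 ≅ Z.
  H_1: rank ker ∂_1 − rank ∂_2 = (18 − 8) − 8 = 2, and the invariant factors of ∂_2 are all 1, so H_1 ≅ Z^2.
  H_2: rank ker ∂_2 − rank ∂_3 = (8 − 8) − 0 = 0, and there is no ∂_3, so H_2 ≅ 0.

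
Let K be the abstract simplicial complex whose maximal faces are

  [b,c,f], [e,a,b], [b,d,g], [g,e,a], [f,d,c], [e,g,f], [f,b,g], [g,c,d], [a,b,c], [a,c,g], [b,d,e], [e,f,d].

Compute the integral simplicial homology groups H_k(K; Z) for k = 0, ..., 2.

K has 7 vertices, 18 edges, 12 triangles.
rank ∂_0 = 0, rank ∂_1 = 6 ⇒ b_0 = 7 − 0 − 6 = 1; all invariant factors of ∂_1 are 1 so no torsion. So H_0 = Z.
rank ∂_1 = 6, rank ∂_2 = 12 ⇒ b_1 = 18 − 6 − 12 = 0; ∂_2 has invariant factor(s) [2] giving torsion. So H_1 = Z/2.
rank ∂_2 = 12, rank ∂_3 = 0 ⇒ b_2 = 12 − 12 − 0 = 0. So H_2 = 0.

H_0 = Z,  H_1 = Z/2,  H_2 = 0.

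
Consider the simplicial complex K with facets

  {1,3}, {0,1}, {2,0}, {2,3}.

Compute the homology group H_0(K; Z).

Order the vertices as 0 < 1 < 2 < 3. Listing each simplex with vertices in this order, K has dimension 1 with simplices:

  0-simplices (4): [0], [1], [2], [3]
  1-simplices (4): [0,1], [0,2], [1,3], [2,3]

so the chain groups are C_0 ≅ Z^4, C_1 ≅ Z^4.

∂_1: C_1 → C_0 is given by ∂[p,q] = [q] − [p].
The 4×4 boundary matrix has rank 3 and Smith normal form diag(1,1,1).

Computing H_k = (kernel of ∂_k) / (image of ∂_{k+1}):

  H_0: rank C_0 − rank ∂_1 = 4 − 3 = 1, and the invariant factors of ∂_1 are all 1, so H_0 = Z.

H_0 ≅ Z.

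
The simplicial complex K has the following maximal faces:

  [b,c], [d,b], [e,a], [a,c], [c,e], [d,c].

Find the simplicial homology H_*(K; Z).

Order the vertices as a < b < c < d < e. Listing each simplex with vertices in this order, K has dimension 1 with simplices:

  0-simplices (5): a, b, c, d, e
  1-simplices (6): ac, ae, bc, bd, cd, ce

Hence C_0 ≅ Z^5, C_1 ≅ Z^6.

The boundary map ∂_1: C_1 → C_0 maps an edge to its endpoints' difference, ∂[p,q] = q − p. For instance
  ∂bd = d − b.
As a 5×6 matrix over Z this has rank 4, with invariant factors (1,1,1,1).

Computing H_k = (kernel of ∂_k) / (image of ∂_{k+1}):

  H_0: rank C_0 − rank ∂_1 = 5 − 4 = 1, and the invariant factors of ∂_1 are all 1, so H_0 = Z.
  H_1: rank ker ∂_1 − rank ∂_2 = (6 − 4) − 0 = 2, and there is no ∂_2, so H_1 = Z^2.

(K is a triangulation of a wedge of 2 circles.)

H_0 = Z,  H_1 = Z^2.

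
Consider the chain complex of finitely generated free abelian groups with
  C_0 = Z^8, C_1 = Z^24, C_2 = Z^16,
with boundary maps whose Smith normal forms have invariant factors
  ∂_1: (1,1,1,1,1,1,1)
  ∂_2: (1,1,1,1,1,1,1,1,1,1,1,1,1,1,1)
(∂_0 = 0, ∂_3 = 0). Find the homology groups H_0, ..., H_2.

H_0: b_0 = 8 − 0 − 7 = 1; torsion from ∂_1 factors > 1: none. So H_0 = Z.
H_1: b_1 = 24 − 7 − 15 = 2; torsion from ∂_2 factors > 1: none. So H_1 = Z^2.
H_2: b_2 = 16 − 15 − 0 = 1; torsion from ∂_3 factors > 1: none. So H_2 = Z.

H_0 = Z,  H_1 = Z^2,  H_2 = Z.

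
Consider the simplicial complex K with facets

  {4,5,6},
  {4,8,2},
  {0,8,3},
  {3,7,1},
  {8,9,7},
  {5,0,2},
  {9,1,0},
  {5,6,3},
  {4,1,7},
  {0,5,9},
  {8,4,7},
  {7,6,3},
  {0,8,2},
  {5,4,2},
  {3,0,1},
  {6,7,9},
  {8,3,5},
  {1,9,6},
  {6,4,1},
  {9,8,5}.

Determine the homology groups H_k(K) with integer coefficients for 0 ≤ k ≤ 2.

H_0 = Z,  H_1 = Z ⊕ Z/2,  H_2 = 0.

Order the vertices as 0 < 1 < 2 < 3 < 4 < 5 < 6 < 7 < 8 < 9. Listing each simplex with vertices in this order, K has dimension 2 with simplices:

  0-simplices (10): [0], [1], [2], [3], [4], [5], [6], [7], [8], [9]
  1-simplices (30): (30 of them)
  2-simplices (20): (20 of them)

so the chain groups are C_0 ≅ Z^10, C_1 ≅ Z^30, C_2 ≅ Z^20.

∂_1: C_1 → C_0 maps an edge to its endpoints' difference, ∂[p,q] = q − p.
The 10×30 boundary matrix has rank 9 and Smith normal form diag(1,1,1,1,1,1,1,1,1).

The boundary map ∂_2: C_2 → C_1 maps a triangle to the signed sum of its edges. For instance
  ∂[6,7,9] = [7,9] − [6,9] + [6,7],
  ∂[1,4,7] = [4,7] − [1,7] + [1,4].
The 30×20 boundary matrix has rank 20 and Smith normal form diag(1,1,1,1,1,1,1,1,1,1,1,1,1,1,1,1,1,1,1,2).

Computing H_k = (kernel of ∂_k) / (image of ∂_{k+1}):

  H_0: rank C_0 − rank ∂_1 = 10 − 9 = 1, and the invariant factors of ∂_1 are all 1, so H_0 ≅ Z.
  H_1: rank ker ∂_1 − rank ∂_2 = (30 − 9) − 20 = 1, and ∂_2 has invariant factor 2 > 1, so H_1 ≅ Z ⊕ Z/2.
  H_2: rank ker ∂_2 − rank ∂_3 = (20 − 20) − 0 = 0, and there is no ∂_3, so H_2 ≅ 0.

(K is a triangulation of the Klein bottle.)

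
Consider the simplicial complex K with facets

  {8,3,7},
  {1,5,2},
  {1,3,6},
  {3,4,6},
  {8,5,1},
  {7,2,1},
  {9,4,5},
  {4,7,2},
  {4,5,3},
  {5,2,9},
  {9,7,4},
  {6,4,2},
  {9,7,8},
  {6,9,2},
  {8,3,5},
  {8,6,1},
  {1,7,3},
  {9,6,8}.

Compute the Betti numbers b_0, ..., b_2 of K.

b_0 = 1, b_1 = 1, b_2 = 0.

Take the total order 1 < 2 < 3 < 4 < 5 < 6 < 7 < 8 < 9 on the vertex set. Then K (dimension 2) consists of the simplices:

  0-simplices (9): [1], [2], [3], [4], [5], [6], [7], [8], [9]
  1-simplices (27): (27 of them)
  2-simplices (18): [1,2,5], [1,2,7], [1,3,6], [1,3,7], [1,5,8], [1,6,8], [2,4,6], [2,4,7], [2,5,9], [2,6,9], [3,4,5], [3,4,6], [3,5,8], [3,7,8], [4,5,9], [4,7,9], [6,8,9], [7,8,9]

Hence C_0 ≅ Z^9, C_1 ≅ Z^27, C_2 ≅ Z^18.

Boundary ∂_1: C_1 → C_0 sends each edge [p,q] (with p < q) to q − p.
As a 9×27 matrix over Z this has rank 8, with invariant factors (1,1,1,1,1,1,1,1).

∂_2: C_2 → C_1 sends each 2-simplex [p,q,r] to [q,r] − [p,r] + [p,q]. For instance
  ∂[2,6,9] = [6,9] − [2,9] + [2,6],
  ∂[7,8,9] = [8,9] − [7,9] + [7,8].
This gives a 27×18 integer matrix of rank 18; reducing to Smith normal form yields diagonal entries (1,1,1,1,1,1,1,1,1,1,1,1,1,1,1,1,1,2).

Computing H_k = (kernel of ∂_k) / (image of ∂_{k+1}):

  H_0: rank C_0 − rank ∂_1 = 9 − 8 = 1, and the invariant factors of ∂_1 are all 1, so H_0 = Z.
  H_1: rank ker ∂_1 − rank ∂_2 = (27 − 8) − 18 = 1, and ∂_2 has invariant factor 2 > 1, so H_1 = Z ⊕ Z/2.
  H_2: rank ker ∂_2 − rank ∂_3 = (18 − 18) − 0 = 0, and there is no ∂_3, so H_2 = 0.

As a check, the Euler characteristic is 9 − 27 + 18 = 0, which agrees with 1 − 1 + 0 = 0.

Hence the Betti numbers are b_0 = 1, b_1 = 1, b_2 = 0.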